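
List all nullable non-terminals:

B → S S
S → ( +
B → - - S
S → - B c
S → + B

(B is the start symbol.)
None

A non-terminal is nullable if it can derive ε (the empty string): either it has an ε-production, or it has a production whose right-hand side consists entirely of nullable non-terminals.

There are no ε-productions, so no non-terminal can derive ε.
No non-terminals are nullable.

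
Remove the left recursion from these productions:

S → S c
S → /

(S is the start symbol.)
S is directly left-recursive. The standard transformation for
  A → A α₁ | ... | A α_m | β₁ | ... | β_n
is
  A  → β₁ A' | ... | β_n A'
  A' → α₁ A' | ... | α_m A' | ε

S → / becomes S → / S'
S → S c becomes S' → c S'
Add S' → ε

Resulting grammar:
S → / S'
S' → c S'
S' → ε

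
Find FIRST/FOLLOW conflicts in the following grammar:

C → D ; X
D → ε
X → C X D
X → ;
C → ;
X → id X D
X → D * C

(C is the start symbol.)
No FIRST/FOLLOW conflicts.

A FIRST/FOLLOW conflict occurs when a non-terminal N has a nullable alternative N → β (β ⇒* ε) and another alternative N → α with FIRST(α) ∩ FOLLOW(N) ≠ ∅: on such a lookahead the parser cannot decide between expanding α and letting N vanish via β.

Nullable non-terminals: D.
D has a nullable alternative but only one production, so nothing to check.

C, X have no nullable alternative, so no FIRST/FOLLOW check is needed there.

No FIRST/FOLLOW conflicts found.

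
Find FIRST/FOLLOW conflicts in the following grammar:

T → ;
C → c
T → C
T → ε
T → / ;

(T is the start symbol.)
Nullable non-terminals: T.
FIRST sets used below: FIRST(C) = { 'c' }

T: nullable alternative(s) T → ε; FOLLOW(T) = { $ }
  T → ;: FIRST \ {ε} = { ';' } — disjoint from FOLLOW(T)
  T → C: FIRST \ {ε} = { 'c' } — disjoint from FOLLOW(T)
  T → ε: FIRST \ {ε} = { } — this is the only nullable alternative, skip
  T → / ;: FIRST \ {ε} = { '/' } — disjoint from FOLLOW(T)

C has no nullable alternative, so no FIRST/FOLLOW check is needed there.

No FIRST/FOLLOW conflicts found.

Answer: No FIRST/FOLLOW conflicts.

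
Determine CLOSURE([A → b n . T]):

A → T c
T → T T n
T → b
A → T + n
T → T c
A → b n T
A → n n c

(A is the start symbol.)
To compute CLOSURE, for each item [A → α.Bβ] where B is a non-terminal, add [B → .γ] for all productions B → γ; repeat for the newly added items until nothing changes.

Start with: [A → b n . T]
  [A → b n . T] has the dot before T: add [T → . T T n], [T → . b], [T → . T c]
No further items can be added.

CLOSURE = { [A → b n . T], [T → . T T n], [T → . T c], [T → . b] }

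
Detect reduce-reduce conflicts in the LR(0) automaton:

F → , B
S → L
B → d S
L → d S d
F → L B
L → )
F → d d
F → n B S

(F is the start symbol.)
No reduce-reduce conflicts

Augment with F' → F and build the canonical LR(0) collection (I0 = CLOSURE({[F' → . F]}), then GOTO on every symbol after a dot until no new states appear). It has 18 states:
  I0: { [F → . , B], [F → . L B], [F → . d d], [F → . n B S], [F' → . F], [L → . )], [L → . d S d] }  — shift
  I1: { [L → ) .] }  — reduce
  I2: { [B → . d S], [F → , . B] }  — shift
  I3: { [F' → F .] }  — accept
  I4: { [B → . d S], [F → L . B] }  — shift
  I5: { [F → d . d], [L → . )], [L → . d S d], [L → d . S d], [S → . L] }  — shift
  I6: { [B → . d S], [F → n . B S] }  — shift
  I7: { [F → n B . S], [L → . )], [L → . d S d], [S → . L] }  — shift
  I8: { [B → d . S], [L → . )], [L → . d S d], [S → . L] }  — shift
  I9: { [S → L .] }  — reduce
  I10: { [B → d S .] }  — reduce
  I11: { [L → . )], [L → . d S d], [L → d . S d], [S → . L] }  — shift
  I12: { [L → d S . d] }  — shift
  I13: { [L → d S d .] }  — reduce
  I14: { [F → n B S .] }  — reduce
  I15: { [F → d d .], [L → . )], [L → . d S d], [L → d . S d], [S → . L] }  — shift, reduce
  I16: { [F → L B .] }  — reduce
  I17: { [F → , B .] }  — reduce

No state contains more than one complete item.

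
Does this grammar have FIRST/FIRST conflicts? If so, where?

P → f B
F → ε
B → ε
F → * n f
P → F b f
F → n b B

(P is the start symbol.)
FIRST sets of the non-terminals at (or reachable through a nullable prefix from) the front of some alternative:
  FIRST(F) = { '*', 'n', ε }

Productions for P:
  P → f B: FIRST = { 'f' }
  P → F b f: FIRST = { '*', 'b', 'n' }
Productions for F:
  F → ε: FIRST = { ε }
  F → * n f: FIRST = { '*' }
  F → n b B: FIRST = { 'n' }
B has only one production, so no FIRST/FIRST conflict is possible there.

All alternatives of each non-terminal have pairwise disjoint FIRST sets.

Answer: No FIRST/FIRST conflicts.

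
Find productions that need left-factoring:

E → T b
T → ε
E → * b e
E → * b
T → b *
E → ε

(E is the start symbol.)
Yes, E has productions with common prefix '* b'

Left-factoring is needed when two productions for the same non-terminal
share a common prefix on the right-hand side.

Productions for E:
  E → T b
  E → * b e
  E → * b
  E → ε
Productions for T:
  T → ε
  T → b *

Found common prefix '* b' in productions for E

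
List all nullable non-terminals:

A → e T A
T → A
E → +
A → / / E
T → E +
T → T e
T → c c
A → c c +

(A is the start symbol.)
None

There are no ε-productions, so no non-terminal can derive ε.
No non-terminals are nullable.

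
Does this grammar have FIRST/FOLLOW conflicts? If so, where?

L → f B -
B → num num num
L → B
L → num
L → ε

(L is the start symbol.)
Nullable non-terminals: L.
FIRST sets used below: FIRST(B) = { 'num' }

L: nullable alternative(s) L → ε; FOLLOW(L) = { $ }
  L → f B -: FIRST \ {ε} = { 'f' } — disjoint from FOLLOW(L)
  L → B: FIRST \ {ε} = { 'num' } — disjoint from FOLLOW(L)
  L → num: FIRST \ {ε} = { 'num' } — disjoint from FOLLOW(L)
  L → ε: FIRST \ {ε} = { } — this is the only nullable alternative, skip

B has no nullable alternative, so no FIRST/FOLLOW check is needed there.

No FIRST/FOLLOW conflicts found.

Answer: No FIRST/FOLLOW conflicts.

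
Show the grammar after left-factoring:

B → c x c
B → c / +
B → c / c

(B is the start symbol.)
B → c B'
B' → x c
B' → / B''
B'' → +
B'' → c

Left-factoring transforms A → αβ₁ | αβ₂ into A → αA' and A' → β₁ | β₂
(α is the longest common prefix among the alternatives). Repeat until
no nonterminal has two alternatives with a common prefix.

Round 1: B has alternatives sharing prefix 'c'. Introduce B': B → c B'
  Add: B' → x c
  Add: B' → / +
  Add: B' → / c

Round 2: B' has alternatives sharing prefix '/'. Introduce B'': B' → / B''
  Add: B'' → +
  Add: B'' → c

No remaining common prefixes — done.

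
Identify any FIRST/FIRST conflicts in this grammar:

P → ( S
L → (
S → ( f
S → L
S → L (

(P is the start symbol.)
Yes. S → '(' f / S → L on { '(' }; S → '(' f / S → L '(' on { '(' }; S → L / S → L '(' on { '(' }

FIRST sets of the non-terminals at (or reachable through a nullable prefix from) the front of some alternative:
  FIRST(L) = { '(' }

Productions for S:
  S → ( f: FIRST = { '(' }
  S → L: FIRST = { '(' }
  S → L (: FIRST = { '(' }
P, L have only one production, so no FIRST/FIRST conflict is possible there.

Conflict for S: S → ( f and S → L
  Overlap: { '(' }
Conflict for S: S → ( f and S → L (
  Overlap: { '(' }
Conflict for S: S → L and S → L (
  Overlap: { '(' }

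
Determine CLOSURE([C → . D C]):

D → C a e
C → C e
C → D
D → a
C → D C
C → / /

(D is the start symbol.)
{ [C → . / /], [C → . C e], [C → . D C], [C → . D], [D → . C a e], [D → . a] }

To compute CLOSURE, for each item [A → α.Bβ] where B is a non-terminal, add [B → .γ] for all productions B → γ; repeat for the newly added items until nothing changes.

Start with: [C → . D C]
  [C → . D C] has the dot before D: add [D → . C a e], [D → . a]
  [D → . C a e] has the dot before C: add [C → . C e], [C → . D], [C → . / /]
No further items can be added.

CLOSURE = { [C → . / /], [C → . C e], [C → . D C], [C → . D], [D → . C a e], [D → . a] }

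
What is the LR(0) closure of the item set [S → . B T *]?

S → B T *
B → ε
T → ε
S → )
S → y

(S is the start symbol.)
Start with: [S → . B T *]
  [S → . B T *] has the dot before B: add [B → .]
No further items can be added.

CLOSURE = { [B → .], [S → . B T *] }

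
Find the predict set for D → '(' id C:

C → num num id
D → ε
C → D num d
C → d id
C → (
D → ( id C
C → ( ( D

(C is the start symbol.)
PREDICT(D → '(' id C) = (FIRST(RHS) \ {ε}) ∪ (FOLLOW(D) if ε ∈ FIRST(RHS), i.e. RHS ⇒* ε)
FIRST('(' id C) = { '(' }
ε ∉ FIRST('(' id C), so FOLLOW(D) is not added.
PREDICT(D → '(' id C) = { '(' }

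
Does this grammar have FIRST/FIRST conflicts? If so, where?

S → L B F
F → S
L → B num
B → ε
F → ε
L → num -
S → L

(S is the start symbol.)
Yes. S → L B F / S → L on { 'num' }; L → B num / L → num '-' on { 'num' }

A FIRST/FIRST conflict occurs when two productions N → α and N → β for the same non-terminal have FIRST(α) ∩ FIRST(β) ≠ ∅ (with ε ∈ FIRST of a nullable right-hand side, so two nullable alternatives also conflict).

FIRST sets of the non-terminals at (or reachable through a nullable prefix from) the front of some alternative:
  FIRST(L) = { 'num' }
  FIRST(S) = { 'num' }
  FIRST(B) = { ε }

Productions for S:
  S → L B F: FIRST = { 'num' }
  S → L: FIRST = { 'num' }
Productions for F:
  F → S: FIRST = { 'num' }
  F → ε: FIRST = { ε }
Productions for L:
  L → B num: FIRST = { 'num' }
  L → num -: FIRST = { 'num' }
B has only one production, so no FIRST/FIRST conflict is possible there.

Conflict for S: S → L B F and S → L
  Overlap: { 'num' }
Conflict for L: L → B num and L → num -
  Overlap: { 'num' }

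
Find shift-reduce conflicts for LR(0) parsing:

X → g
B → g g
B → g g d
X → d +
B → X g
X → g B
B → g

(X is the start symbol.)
Augment with X' → X and build the canonical LR(0) collection (I0 = CLOSURE({[X' → . X]}), then GOTO on every symbol after a dot until no new states appear). It has 11 states:
  I0: { [X → . d +], [X → . g B], [X → . g], [X' → . X] }  — shift
  I1: { [X' → X .] }  — accept
  I2: { [X → d . +] }  — shift
  I3: { [B → . X g], [B → . g g d], [B → . g g], [B → . g], [X → . d +], [X → . g B], [X → . g], [X → g . B], [X → g .] }  — shift, reduce
  I4: { [X → g B .] }  — reduce
  I5: { [B → X . g] }  — shift
  I6: { [B → . X g], [B → . g g d], [B → . g g], [B → . g], [B → g . g d], [B → g . g], [B → g .], [X → . d +], [X → . g B], [X → . g], [X → g . B], [X → g .] }  — shift, 2 reduces
  I7: { [B → . X g], [B → . g g d], [B → . g g], [B → . g], [B → g . g d], [B → g . g], [B → g .], [B → g g . d], [B → g g .], [X → . d +], [X → . g B], [X → . g], [X → g . B], [X → g .] }  — shift, 3 reduces
  I8: { [B → g g d .], [X → d . +] }  — shift, reduce
  I9: { [X → d + .] }  — reduce
  I10: { [B → X g .] }  — reduce

I3 contains reduce item [X → g .] and shift items [B → . g], [B → . g g], [B → . g g d], [X → . d +], [X → . g], [X → . g B] — shift-reduce conflict.
I6 contains reduce items [B → g .], [X → g .] and shift items [B → . g], [B → . g g], [B → g . g], [B → . g g d], [B → g . g d], [X → . d +], [X → . g], [X → . g B] — shift-reduce conflict.
I7 contains reduce items [B → g .], [B → g g .], [X → g .] and shift items [B → . g], [B → . g g], [B → g . g], [B → . g g d], [B → g . g d], [B → g g . d], [X → . d +], [X → . g], [X → . g B] — shift-reduce conflict.
I8 contains reduce item [B → g g d .] and shift item [X → d . +] — shift-reduce conflict.

Answer: Yes — I3: [X → g .] vs [B → . g]; I6: [B → g .] vs [B → . g]; I7: [B → g .] vs [B → . g]; I8: [B → g g d .] vs [X → d . +]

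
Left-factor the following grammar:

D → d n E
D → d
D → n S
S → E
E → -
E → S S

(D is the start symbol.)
D → d D'
D' → n E
D' → ε
D → n S
S → E
E → -
E → S S

Left-factoring transforms A → αβ₁ | αβ₂ into A → αA' and A' → β₁ | β₂
(α is the longest common prefix among the alternatives). Repeat until
no nonterminal has two alternatives with a common prefix.

Round 1: D has alternatives sharing prefix 'd'. Introduce D': D → d D'
  Add: D' → n E
  Add: D' → ε

No remaining common prefixes — done.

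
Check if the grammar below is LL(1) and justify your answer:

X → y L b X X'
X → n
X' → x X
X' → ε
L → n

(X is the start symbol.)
A grammar is LL(1) if for each non-terminal N with multiple productions, the predict sets of those productions are pairwise disjoint, where PREDICT(N → α) = (FIRST(α) \ {ε}) ∪ (FOLLOW(N) if α ⇒* ε).

Relevant sets:
  FOLLOW(X') = { $, 'x' }

For X:
  PREDICT(X → y L b X X') = { 'y' }
  PREDICT(X → n) = { 'n' }
For X':
  PREDICT(X' → x X) = { 'x' }
  PREDICT(X' → ε) = { $, 'x' }
L has a single production, so nothing to check there.

Conflict found: Predict set conflict for X': { 'x' }
The grammar is NOT LL(1).

Answer: No. Predict set conflict for X': { 'x' }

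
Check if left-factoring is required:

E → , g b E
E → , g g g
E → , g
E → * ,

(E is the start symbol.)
Left-factoring is needed when two productions for the same non-terminal
share a common prefix on the right-hand side.

Productions for E:
  E → , g b E
  E → , g g g
  E → , g
  E → * ,

Found common prefix ', g' in productions for E

Answer: Yes, E has productions with common prefix ', g'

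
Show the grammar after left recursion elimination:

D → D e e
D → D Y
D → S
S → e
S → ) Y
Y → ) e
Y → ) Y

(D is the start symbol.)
D → S D'
D' → e e D'
D' → Y D'
D' → ε
S → e
S → ) Y
Y → ) e
Y → ) Y

D is directly left-recursive. The standard transformation for
  A → A α₁ | ... | A α_m | β₁ | ... | β_n
is
  A  → β₁ A' | ... | β_n A'
  A' → α₁ A' | ... | α_m A' | ε

D → S becomes D → S D'
D → D e e becomes D' → e e D'
D → D Y becomes D' → Y D'
Add D' → ε

Productions for other non-terminals are unchanged:
  S → e
  S → ) Y
  Y → ) e
  Y → ) Y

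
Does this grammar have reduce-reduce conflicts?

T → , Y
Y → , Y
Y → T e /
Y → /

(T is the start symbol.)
Yes — I9: [T → , Y .] vs [Y → , Y .]

A reduce-reduce conflict occurs when an LR(0) state has two complete items [A → α .] and [B → β .] — both call for a reduction, and with no lookahead the parser cannot choose between them.

Augment with T' → T and build the canonical LR(0) collection (I0 = CLOSURE({[T' → . T]}), then GOTO on every symbol after a dot until no new states appear). It has 10 states:
  I0: { [T → . , Y], [T' → . T] }  — shift
  I1: { [T → , . Y], [T → . , Y], [Y → . , Y], [Y → . /], [Y → . T e /] }  — shift
  I2: { [T' → T .] }  — accept
  I3: { [T → , . Y], [T → . , Y], [Y → , . Y], [Y → . , Y], [Y → . /], [Y → . T e /] }  — shift
  I4: { [Y → / .] }  — reduce
  I5: { [Y → T . e /] }  — shift
  I6: { [T → , Y .] }  — reduce
  I7: { [Y → T e . /] }  — shift
  I8: { [Y → T e / .] }  — reduce
  I9: { [T → , Y .], [Y → , Y .] }  — 2 reduces

I9 contains complete items [T → , Y .], [Y → , Y .] — reduce-reduce conflict.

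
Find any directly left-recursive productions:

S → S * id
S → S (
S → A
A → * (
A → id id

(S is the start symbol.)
S → S * id: LEFT RECURSIVE (starts with S)
S → S (: LEFT RECURSIVE (starts with S)
S → A: starts with A
A → * (: starts with '*'
A → id id: starts with id

The grammar has direct left recursion on: S.

Answer: Yes, S is left-recursive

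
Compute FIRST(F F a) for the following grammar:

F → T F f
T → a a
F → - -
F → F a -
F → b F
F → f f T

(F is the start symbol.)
{ '-', 'a', 'b', 'f' }

FIRST sets of the non-terminals involved (from the grammar, by fixed-point iteration):
  FIRST(F) = { '-', 'a', 'b', 'f' }

To compute FIRST(F F a), process the symbols left to right:
Symbol F is a non-terminal. Add FIRST(F) \ {ε} = { '-', 'a', 'b', 'f' }
F is not nullable (ε ∉ FIRST(F)), so stop here.
FIRST(F F a) = { '-', 'a', 'b', 'f' }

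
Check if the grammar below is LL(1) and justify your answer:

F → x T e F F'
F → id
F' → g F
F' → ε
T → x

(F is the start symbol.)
Relevant sets:
  FOLLOW(F') = { $, 'g' }

For F:
  PREDICT(F → x T e F F') = { 'x' }
  PREDICT(F → id) = { 'id' }
For F':
  PREDICT(F' → g F) = { 'g' }
  PREDICT(F' → ε) = { $, 'g' }
T has a single production, so nothing to check there.

Conflict found: Predict set conflict for F': { 'g' }
The grammar is NOT LL(1).

Answer: No. Predict set conflict for F': { 'g' }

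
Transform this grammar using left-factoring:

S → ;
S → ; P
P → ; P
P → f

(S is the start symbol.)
S → ; S'
S' → ε
S' → P
P → ; P
P → f

Left-factoring transforms A → αβ₁ | αβ₂ into A → αA' and A' → β₁ | β₂
(α is the longest common prefix among the alternatives). Repeat until
no nonterminal has two alternatives with a common prefix.

Round 1: S has alternatives sharing prefix ';'. Introduce S': S → ; S'
  Add: S' → ε
  Add: S' → P

No remaining common prefixes — done.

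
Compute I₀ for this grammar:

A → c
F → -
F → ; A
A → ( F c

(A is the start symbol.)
{ [A → . ( F c], [A → . c], [A' → . A] }

First, augment the grammar with A' → A
I₀ = CLOSURE({ [A' → . A] }):
  [A' → . A] has the dot before A: add [A → . c], [A → . ( F c]
No further items can be added.

I₀ = { [A → . ( F c], [A → . c], [A' → . A] }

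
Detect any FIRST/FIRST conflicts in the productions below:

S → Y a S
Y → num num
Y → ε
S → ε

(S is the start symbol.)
No FIRST/FIRST conflicts.

FIRST sets of the non-terminals at (or reachable through a nullable prefix from) the front of some alternative:
  FIRST(Y) = { 'num', ε }

Productions for S:
  S → Y a S: FIRST = { 'a', 'num' }
  S → ε: FIRST = { ε }
Productions for Y:
  Y → num num: FIRST = { 'num' }
  Y → ε: FIRST = { ε }

All alternatives of each non-terminal have pairwise disjoint FIRST sets.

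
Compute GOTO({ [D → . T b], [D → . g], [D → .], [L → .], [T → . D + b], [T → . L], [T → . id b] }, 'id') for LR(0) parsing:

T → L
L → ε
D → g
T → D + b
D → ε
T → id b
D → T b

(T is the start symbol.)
{ [T → id . b] }

GOTO(I, 'id') = CLOSURE({ [A → αX.β] : [A → α.Xβ] ∈ I, X = 'id' })

Items with dot before 'id', with the dot advanced:
  [T → . id b] → [T → id . b]
Closure adds nothing (no advanced item has the dot before a non-terminal).

GOTO = { [T → id . b] }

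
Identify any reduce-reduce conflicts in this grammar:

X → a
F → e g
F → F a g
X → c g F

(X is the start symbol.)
No reduce-reduce conflicts

Augment with X' → X and build the canonical LR(0) collection (I0 = CLOSURE({[X' → . X]}), then GOTO on every symbol after a dot until no new states appear). It has 10 states:
  I0: { [X → . a], [X → . c g F], [X' → . X] }  — shift
  I1: { [X' → X .] }  — accept
  I2: { [X → a .] }  — reduce
  I3: { [X → c . g F] }  — shift
  I4: { [F → . F a g], [F → . e g], [X → c g . F] }  — shift
  I5: { [F → F . a g], [X → c g F .] }  — shift, reduce
  I6: { [F → e . g] }  — shift
  I7: { [F → e g .] }  — reduce
  I8: { [F → F a . g] }  — shift
  I9: { [F → F a g .] }  — reduce

No state contains more than one complete item.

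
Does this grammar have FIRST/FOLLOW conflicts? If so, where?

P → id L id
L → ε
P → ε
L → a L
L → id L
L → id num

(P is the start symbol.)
A FIRST/FOLLOW conflict occurs when a non-terminal N has a nullable alternative N → β (β ⇒* ε) and another alternative N → α with FIRST(α) ∩ FOLLOW(N) ≠ ∅: on such a lookahead the parser cannot decide between expanding α and letting N vanish via β.

Nullable non-terminals: L, P.

L: nullable alternative(s) L → ε; FOLLOW(L) = { 'id' }
  L → ε: FIRST \ {ε} = { } — this is the only nullable alternative, skip
  L → a L: FIRST \ {ε} = { 'a' } — disjoint from FOLLOW(L)
  L → id L: FIRST \ {ε} = { 'id' } — overlaps FOLLOW(L) on { 'id' }: CONFLICT
  L → id num: FIRST \ {ε} = { 'id' } — overlaps FOLLOW(L) on { 'id' }: CONFLICT

P: nullable alternative(s) P → ε; FOLLOW(P) = { $ }
  P → id L id: FIRST \ {ε} = { 'id' } — disjoint from FOLLOW(P)
  P → ε: FIRST \ {ε} = { } — this is the only nullable alternative, skip

So the grammar has 2 FIRST/FOLLOW conflicts (marked CONFLICT above).

Answer: Yes. L → id L with FOLLOW(L) on { 'id' }; L → id num with FOLLOW(L) on { 'id' }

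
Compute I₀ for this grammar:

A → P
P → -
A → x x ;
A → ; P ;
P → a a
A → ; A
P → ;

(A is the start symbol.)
First, augment the grammar with A' → A
I₀ = CLOSURE({ [A' → . A] }):
  [A' → . A] has the dot before A: add [A → . P], [A → . x x ;], [A → . ; P ;], [A → . ; A]
  [A → . P] has the dot before P: add [P → . -], [P → . a a], [P → . ;]
No further items can be added.

I₀ = { [A → . ; A], [A → . ; P ;], [A → . P], [A → . x x ;], [A' → . A], [P → . -], [P → . ;], [P → . a a] }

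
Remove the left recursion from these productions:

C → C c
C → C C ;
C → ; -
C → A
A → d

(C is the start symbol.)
C → ; - C'
C → A C'
C' → c C'
C' → C ; C'
C' → ε
A → d

C is directly left-recursive. The standard transformation for
  A → A α₁ | ... | A α_m | β₁ | ... | β_n
is
  A  → β₁ A' | ... | β_n A'
  A' → α₁ A' | ... | α_m A' | ε

C → ; - becomes C → ; - C'
C → A becomes C → A C'
C → C c becomes C' → c C'
C → C C ; becomes C' → C ; C'
Add C' → ε

Productions for other non-terminals are unchanged:
  A → d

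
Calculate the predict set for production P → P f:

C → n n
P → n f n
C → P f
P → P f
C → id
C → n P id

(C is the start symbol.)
PREDICT(P → P f) = (FIRST(RHS) \ {ε}) ∪ (FOLLOW(P) if ε ∈ FIRST(RHS), i.e. RHS ⇒* ε)
FIRST(P) = { 'n' }
FIRST(P f) = { 'n' }
ε ∉ FIRST(P f), so FOLLOW(P) is not added.
PREDICT(P → P f) = { 'n' }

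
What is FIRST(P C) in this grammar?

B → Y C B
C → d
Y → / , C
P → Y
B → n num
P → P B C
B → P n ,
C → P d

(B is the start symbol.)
{ '/' }

FIRST sets of the non-terminals involved (from the grammar, by fixed-point iteration):
  FIRST(P) = { '/' }

To compute FIRST(P C), process the symbols left to right:
Symbol P is a non-terminal. Add FIRST(P) \ {ε} = { '/' }
P is not nullable (ε ∉ FIRST(P)), so stop here.
FIRST(P C) = { '/' }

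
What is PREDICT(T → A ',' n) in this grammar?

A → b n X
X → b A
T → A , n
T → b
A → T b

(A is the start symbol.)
{ 'b' }

PREDICT(T → A ',' n) = (FIRST(RHS) \ {ε}) ∪ (FOLLOW(T) if ε ∈ FIRST(RHS), i.e. RHS ⇒* ε)
FIRST(A) = { 'b' }
FIRST(A ',' n) = { 'b' }
ε ∉ FIRST(A ',' n), so FOLLOW(T) is not added.
PREDICT(T → A ',' n) = { 'b' }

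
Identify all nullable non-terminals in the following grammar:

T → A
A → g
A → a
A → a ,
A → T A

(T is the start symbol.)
A non-terminal is nullable if it can derive ε (the empty string): either it has an ε-production, or it has a production whose right-hand side consists entirely of nullable non-terminals.

There are no ε-productions, so no non-terminal can derive ε.
No non-terminals are nullable.

Answer: None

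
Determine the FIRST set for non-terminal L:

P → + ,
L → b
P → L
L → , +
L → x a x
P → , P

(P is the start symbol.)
{ ',', 'b', 'x' }

From L → b:
  - b is a terminal: add 'b' and stop
From L → , +:
  - ',' is a terminal: add ',' and stop
From L → x a x:
  - x is a terminal: add 'x' and stop

Collecting: FIRST(L) = { ',', 'b', 'x' }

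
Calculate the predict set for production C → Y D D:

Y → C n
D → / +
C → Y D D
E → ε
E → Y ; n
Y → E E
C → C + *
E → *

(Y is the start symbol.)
{ '*', '/', ';' }

PREDICT(C → Y D D) = (FIRST(RHS) \ {ε}) ∪ (FOLLOW(C) if ε ∈ FIRST(RHS), i.e. RHS ⇒* ε)
FIRST(Y) = { '*', '/', ';', ε }
FIRST(D) = { '/' }
FIRST(Y D D) = { '*', '/', ';' }
ε ∉ FIRST(Y D D), so FOLLOW(C) is not added.
PREDICT(C → Y D D) = { '*', '/', ';' }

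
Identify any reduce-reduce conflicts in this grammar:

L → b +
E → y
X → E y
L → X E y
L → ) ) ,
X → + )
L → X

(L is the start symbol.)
A reduce-reduce conflict occurs when an LR(0) state has two complete items [A → α .] and [B → β .] — both call for a reduction, and with no lookahead the parser cannot choose between them.

Augment with L' → L and build the canonical LR(0) collection (I0 = CLOSURE({[L' → . L]}), then GOTO on every symbol after a dot until no new states appear). It has 15 states:
  I0: { [E → . y], [L → . ) ) ,], [L → . X E y], [L → . X], [L → . b +], [L' → . L], [X → . + )], [X → . E y] }  — shift
  I1: { [L → ) . ) ,] }  — shift
  I2: { [X → + . )] }  — shift
  I3: { [X → E . y] }  — shift
  I4: { [L' → L .] }  — accept
  I5: { [E → . y], [L → X . E y], [L → X .] }  — shift, reduce
  I6: { [L → b . +] }  — shift
  I7: { [E → y .] }  — reduce
  I8: { [L → b + .] }  — reduce
  I9: { [L → X E . y] }  — shift
  I10: { [L → X E y .] }  — reduce
  I11: { [X → E y .] }  — reduce
  I12: { [X → + ) .] }  — reduce
  I13: { [L → ) ) . ,] }  — shift
  I14: { [L → ) ) , .] }  — reduce

No state contains more than one complete item.

Answer: No reduce-reduce conflicts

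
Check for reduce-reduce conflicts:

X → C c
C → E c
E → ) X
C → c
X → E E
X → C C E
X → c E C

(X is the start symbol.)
Yes — I13: [C → c .] vs [X → C c .]

Augment with X' → X and build the canonical LR(0) collection (I0 = CLOSURE({[X' → . X]}), then GOTO on every symbol after a dot until no new states appear). It has 16 states:
  I0: { [C → . E c], [C → . c], [E → . ) X], [X → . C C E], [X → . C c], [X → . E E], [X → . c E C], [X' → . X] }  — shift
  I1: { [C → . E c], [C → . c], [E → ) . X], [E → . ) X], [X → . C C E], [X → . C c], [X → . E E], [X → . c E C] }  — shift
  I2: { [C → . E c], [C → . c], [E → . ) X], [X → C . C E], [X → C . c] }  — shift
  I3: { [C → E . c], [E → . ) X], [X → E . E] }  — shift
  I4: { [X' → X .] }  — accept
  I5: { [C → c .], [E → . ) X], [X → c . E C] }  — shift, reduce
  I6: { [C → . E c], [C → . c], [E → . ) X], [X → c E . C] }  — shift
  I7: { [X → c E C .] }  — reduce
  I8: { [C → E . c] }  — shift
  I9: { [C → c .] }  — reduce
  I10: { [C → E c .] }  — reduce
  I11: { [X → E E .] }  — reduce
  I12: { [E → . ) X], [X → C C . E] }  — shift
  I13: { [C → c .], [X → C c .] }  — 2 reduces
  I14: { [X → C C E .] }  — reduce
  I15: { [E → ) X .] }  — reduce

I13 contains complete items [C → c .], [X → C c .] — reduce-reduce conflict.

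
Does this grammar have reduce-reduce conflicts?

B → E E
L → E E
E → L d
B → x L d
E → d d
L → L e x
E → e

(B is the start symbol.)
Yes — I9: [B → x L d .] vs [E → L d .]; I15: [B → E E .] vs [L → E E .]

Augment with B' → B and build the canonical LR(0) collection (I0 = CLOSURE({[B' → . B]}), then GOTO on every symbol after a dot until no new states appear). It has 16 states:
  I0: { [B → . E E], [B → . x L d], [B' → . B], [E → . L d], [E → . d d], [E → . e], [L → . E E], [L → . L e x] }  — shift
  I1: { [B' → B .] }  — accept
  I2: { [B → E . E], [E → . L d], [E → . d d], [E → . e], [L → . E E], [L → . L e x], [L → E . E] }  — shift
  I3: { [E → L . d], [L → L . e x] }  — shift
  I4: { [E → d . d] }  — shift
  I5: { [E → e .] }  — reduce
  I6: { [B → x . L d], [E → . L d], [E → . d d], [E → . e], [L → . E E], [L → . L e x] }  — shift
  I7: { [E → . L d], [E → . d d], [E → . e], [L → . E E], [L → . L e x], [L → E . E] }  — shift
  I8: { [B → x L . d], [E → L . d], [L → L . e x] }  — shift
  I9: { [B → x L d .], [E → L d .] }  — 2 reduces
  I10: { [L → L e . x] }  — shift
  I11: { [L → L e x .] }  — reduce
  I12: { [E → . L d], [E → . d d], [E → . e], [L → . E E], [L → . L e x], [L → E . E], [L → E E .] }  — shift, reduce
  I13: { [E → d d .] }  — reduce
  I14: { [E → L d .] }  — reduce
  I15: { [B → E E .], [E → . L d], [E → . d d], [E → . e], [L → . E E], [L → . L e x], [L → E . E], [L → E E .] }  — shift, 2 reduces

I9 contains complete items [B → x L d .], [E → L d .] — reduce-reduce conflict.
I15 contains complete items [B → E E .], [L → E E .] — reduce-reduce conflict.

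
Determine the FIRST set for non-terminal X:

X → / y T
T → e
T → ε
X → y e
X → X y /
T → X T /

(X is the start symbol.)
{ '/', 'y' }

To compute FIRST(X), examine every production with X on the left-hand side, reading each right-hand side left to right until a non-nullable symbol is reached.

From X → / y T:
  - '/' is a terminal: add '/' and stop
From X → y e:
  - y is a terminal: add 'y' and stop
From X → X y /:
  - X is the symbol being defined: contributes nothing new
    X is not nullable, so stop

Collecting: FIRST(X) = { '/', 'y' }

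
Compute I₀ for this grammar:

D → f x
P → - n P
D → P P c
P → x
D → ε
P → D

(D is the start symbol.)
{ [D → . P P c], [D → . f x], [D → .], [D' → . D], [P → . - n P], [P → . D], [P → . x] }

First, augment the grammar with D' → D
I₀ = CLOSURE({ [D' → . D] }):
  [D' → . D] has the dot before D: add [D → . f x], [D → . P P c], [D → .]
  [D → . P P c] has the dot before P: add [P → . - n P], [P → . x], [P → . D]
No further items can be added.

I₀ = { [D → . P P c], [D → . f x], [D → .], [D' → . D], [P → . - n P], [P → . D], [P → . x] }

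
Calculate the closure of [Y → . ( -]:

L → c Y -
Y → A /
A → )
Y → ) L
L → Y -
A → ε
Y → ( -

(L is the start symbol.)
{ [Y → . ( -] }

Start with: [Y → . ( -]
The dot precedes the terminal '(', so nothing is added.

CLOSURE = { [Y → . ( -] }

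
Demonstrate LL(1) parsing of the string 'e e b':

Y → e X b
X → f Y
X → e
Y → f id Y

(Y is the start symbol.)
LL(1) parsing maintains a stack (initially the start symbol over $) and the input. At each step: if the stack top is a terminal, match it against the current input token; if it is a non-terminal N, replace it with the RHS of M[N, lookahead] (the unique production whose predict set contains the lookahead).

Stack is shown with the top on the left.

Stack    Input    Action
------------------------
Y $      e e b $  output Y → e X b
e X b $  e e b $  match 'e'
X b $    e b $    output X → e
e b $    e b $    match 'e'
b $      b $      match 'b'
$        $        accept

The string is accepted.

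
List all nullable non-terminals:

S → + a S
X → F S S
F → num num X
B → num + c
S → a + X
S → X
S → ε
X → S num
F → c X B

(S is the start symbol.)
A non-terminal is nullable if it can derive ε (the empty string): either it has an ε-production, or it has a production whose right-hand side consists entirely of nullable non-terminals.

ε-productions: S → ε
So S is immediately nullable.
No further non-terminal can be added: every production for the remaining non-terminals contains a terminal or a non-nullable non-terminal.
Nullable = { 'S' }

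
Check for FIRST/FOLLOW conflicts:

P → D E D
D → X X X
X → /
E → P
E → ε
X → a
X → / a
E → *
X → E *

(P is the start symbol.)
Yes. E → P with FOLLOW(E) on { '*', '/', 'a' }; E → '*' with FOLLOW(E) on { '*' }

Nullable non-terminals: E.
FIRST sets used below: FIRST(P) = { '*', '/', 'a' }

E: nullable alternative(s) E → ε; FOLLOW(E) = { '*', '/', 'a' }
  E → P: FIRST \ {ε} = { '*', '/', 'a' } — overlaps FOLLOW(E) on { '*', '/', 'a' }: CONFLICT
  E → ε: FIRST \ {ε} = { } — this is the only nullable alternative, skip
  E → *: FIRST \ {ε} = { '*' } — overlaps FOLLOW(E) on { '*' }: CONFLICT

D, P, X have no nullable alternative, so no FIRST/FOLLOW check is needed there.

So the grammar has 2 FIRST/FOLLOW conflicts (marked CONFLICT above).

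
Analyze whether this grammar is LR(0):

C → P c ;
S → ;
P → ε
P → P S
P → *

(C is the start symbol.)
No. Shift-reduce conflict between [P → .] and [P → . *]

Augment with C' → C and build the canonical LR(0) collection (I0 = CLOSURE({[C' → . C]}), then GOTO on every symbol after a dot until no new states appear). It has 8 states:
  I0: { [C → . P c ;], [C' → . C], [P → . *], [P → . P S], [P → .] }  — shift, reduce
  I1: { [P → * .] }  — reduce
  I2: { [C' → C .] }  — accept
  I3: { [C → P . c ;], [P → P . S], [S → . ;] }  — shift
  I4: { [S → ; .] }  — reduce
  I5: { [P → P S .] }  — reduce
  I6: { [C → P c . ;] }  — shift
  I7: { [C → P c ; .] }  — reduce

Conflict in state I0:
  Shift-reduce conflict between [P → .] and [P → . *]
So the grammar is NOT LR(0).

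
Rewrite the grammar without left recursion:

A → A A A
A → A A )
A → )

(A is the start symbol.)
A is directly left-recursive. The standard transformation for
  A → A α₁ | ... | A α_m | β₁ | ... | β_n
is
  A  → β₁ A' | ... | β_n A'
  A' → α₁ A' | ... | α_m A' | ε

A → ) becomes A → ) A'
A → A A A becomes A' → A A A'
A → A A ) becomes A' → A ) A'
Add A' → ε

Resulting grammar:
A → ) A'
A' → A A A'
A' → A ) A'
A' → ε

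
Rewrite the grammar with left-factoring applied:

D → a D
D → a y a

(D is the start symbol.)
Left-factoring transforms A → αβ₁ | αβ₂ into A → αA' and A' → β₁ | β₂
(α is the longest common prefix among the alternatives). Repeat until
no nonterminal has two alternatives with a common prefix.

Round 1: D has alternatives sharing prefix 'a'. Introduce D': D → a D'
  Add: D' → D
  Add: D' → y a

No remaining common prefixes — done.

Resulting grammar:
D → a D'
D' → D
D' → y a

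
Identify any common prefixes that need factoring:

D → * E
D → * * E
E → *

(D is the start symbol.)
Yes, D has productions with common prefix '*'

Left-factoring is needed when two productions for the same non-terminal
share a common prefix on the right-hand side.

Productions for D:
  D → * E
  D → * * E

Found common prefix '*' in productions for D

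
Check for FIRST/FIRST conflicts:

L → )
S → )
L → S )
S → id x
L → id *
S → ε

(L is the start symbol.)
Yes. L → ')' / L → S ')' on { ')' }; L → S ')' / L → id '*' on { 'id' }

FIRST sets of the non-terminals at (or reachable through a nullable prefix from) the front of some alternative:
  FIRST(S) = { ')', 'id', ε }

Productions for L:
  L → ): FIRST = { ')' }
  L → S ): FIRST = { ')', 'id' }
  L → id *: FIRST = { 'id' }
Productions for S:
  S → ): FIRST = { ')' }
  S → id x: FIRST = { 'id' }
  S → ε: FIRST = { ε }

Conflict for L: L → ) and L → S )
  Overlap: { ')' }
Conflict for L: L → S ) and L → id *
  Overlap: { 'id' }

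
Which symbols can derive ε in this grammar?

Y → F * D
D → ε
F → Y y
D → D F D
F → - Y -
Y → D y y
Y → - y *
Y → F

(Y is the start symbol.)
{ 'D' }

A non-terminal is nullable if it can derive ε (the empty string): either it has an ε-production, or it has a production whose right-hand side consists entirely of nullable non-terminals.

ε-productions: D → ε
So D is immediately nullable.
No further non-terminal can be added: every production for the remaining non-terminals contains a terminal or a non-nullable non-terminal.
Nullable = { 'D' }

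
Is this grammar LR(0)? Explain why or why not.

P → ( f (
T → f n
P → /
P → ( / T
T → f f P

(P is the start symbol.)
Yes, the grammar is LR(0)

A grammar is LR(0) if no state in the canonical LR(0) collection has:
  - both a shift item (dot before a terminal) and a complete item (shift-reduce conflict), or
  - two or more complete items (reduce-reduce conflict; the accept item [P' → P .] counts as a complete item here).

Augment with P' → P and build the canonical LR(0) collection (I0 = CLOSURE({[P' → . P]}), then GOTO on every symbol after a dot until no new states appear). It has 12 states:
  I0: { [P → . ( / T], [P → . ( f (], [P → . /], [P' → . P] }  — shift
  I1: { [P → ( . / T], [P → ( . f (] }  — shift
  I2: { [P → / .] }  — reduce
  I3: { [P' → P .] }  — accept
  I4: { [P → ( / . T], [T → . f f P], [T → . f n] }  — shift
  I5: { [P → ( f . (] }  — shift
  I6: { [P → ( f ( .] }  — reduce
  I7: { [P → ( / T .] }  — reduce
  I8: { [T → f . f P], [T → f . n] }  — shift
  I9: { [P → . ( / T], [P → . ( f (], [P → . /], [T → f f . P] }  — shift
  I10: { [T → f n .] }  — reduce
  I11: { [T → f f P .] }  — reduce

Every state is either a pure shift/goto state or contains exactly one complete item and nothing to shift — no conflicts. The grammar is LR(0).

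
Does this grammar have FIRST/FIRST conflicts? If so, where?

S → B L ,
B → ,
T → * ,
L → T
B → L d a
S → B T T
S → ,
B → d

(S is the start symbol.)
Yes. S → B L ',' / S → B T T on { '*', ',', 'd' }; S → B L ',' / S → ',' on { ',' }; S → B T T / S → ',' on { ',' }

FIRST sets of the non-terminals at (or reachable through a nullable prefix from) the front of some alternative:
  FIRST(B) = { '*', ',', 'd' }
  FIRST(L) = { '*' }

Productions for S:
  S → B L ,: FIRST = { '*', ',', 'd' }
  S → B T T: FIRST = { '*', ',', 'd' }
  S → ,: FIRST = { ',' }
Productions for B:
  B → ,: FIRST = { ',' }
  B → L d a: FIRST = { '*' }
  B → d: FIRST = { 'd' }
T, L have only one production, so no FIRST/FIRST conflict is possible there.

Conflict for S: S → B L , and S → B T T
  Overlap: { '*', ',', 'd' }
Conflict for S: S → B L , and S → ,
  Overlap: { ',' }
Conflict for S: S → B T T and S → ,
  Overlap: { ',' }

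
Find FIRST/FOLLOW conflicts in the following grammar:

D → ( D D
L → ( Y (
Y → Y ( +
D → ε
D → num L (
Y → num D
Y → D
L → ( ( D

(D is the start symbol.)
A FIRST/FOLLOW conflict occurs when a non-terminal N has a nullable alternative N → β (β ⇒* ε) and another alternative N → α with FIRST(α) ∩ FOLLOW(N) ≠ ∅: on such a lookahead the parser cannot decide between expanding α and letting N vanish via β.

Nullable non-terminals: D, Y.
FIRST sets used below: FIRST(Y) = { '(', 'num', ε }, FIRST(D) = { '(', 'num', ε }

D: nullable alternative(s) D → ε; FOLLOW(D) = { $, '(', 'num' }
  D → ( D D: FIRST \ {ε} = { '(' } — overlaps FOLLOW(D) on { '(' }: CONFLICT
  D → ε: FIRST \ {ε} = { } — this is the only nullable alternative, skip
  D → num L (: FIRST \ {ε} = { 'num' } — overlaps FOLLOW(D) on { 'num' }: CONFLICT

Y: nullable alternative(s) Y → D; FOLLOW(Y) = { '(' }
  Y → Y ( +: FIRST \ {ε} = { '(', 'num' } — overlaps FOLLOW(Y) on { '(' }: CONFLICT
  Y → num D: FIRST \ {ε} = { 'num' } — disjoint from FOLLOW(Y)
  Y → D: FIRST \ {ε} = { '(', 'num' } — this is the only nullable alternative, skip

L has no nullable alternative, so no FIRST/FOLLOW check is needed there.

So the grammar has 3 FIRST/FOLLOW conflicts (marked CONFLICT above).

Answer: Yes. D → '(' D D with FOLLOW(D) on { '(' }; D → num L '(' with FOLLOW(D) on { 'num' }; Y → Y '(' '+' with FOLLOW(Y) on { '(' }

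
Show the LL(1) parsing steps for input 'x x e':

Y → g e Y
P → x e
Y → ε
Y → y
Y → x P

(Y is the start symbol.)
LL(1) parsing maintains a stack (initially the start symbol over $) and the input. At each step: if the stack top is a terminal, match it against the current input token; if it is a non-terminal N, replace it with the RHS of M[N, lookahead] (the unique production whose predict set contains the lookahead).

Stack is shown with the top on the left.

Stack  Input    Action
----------------------
Y $    x x e $  output Y → x P
x P $  x x e $  match 'x'
P $    x e $    output P → x e
x e $  x e $    match 'x'
e $    e $      match 'e'
$      $        accept

The string is accepted.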